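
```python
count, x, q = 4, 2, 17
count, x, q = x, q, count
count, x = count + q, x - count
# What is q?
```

Trace:
`count, x, q = 4, 2, 17` → count = 4; x = 2; q = 17
`count, x, q = x, q, count` → count = 2; x = 17; q = 4
`count, x = count + q, x - count` → count = 6; x = 15
So q = 4

Answer: 4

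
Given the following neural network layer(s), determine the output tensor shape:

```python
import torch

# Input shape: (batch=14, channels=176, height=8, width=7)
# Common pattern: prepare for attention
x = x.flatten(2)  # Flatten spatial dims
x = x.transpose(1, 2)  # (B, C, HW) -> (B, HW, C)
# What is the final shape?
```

Input: (14, 176, 8, 7) -> after flatten(2): (14, 176, 56) -> Output: (14, 56, 176)

Answer: (14, 56, 176)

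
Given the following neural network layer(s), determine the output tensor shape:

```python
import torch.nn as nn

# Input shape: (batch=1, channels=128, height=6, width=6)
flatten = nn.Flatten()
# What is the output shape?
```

Input: (1, 128, 6, 6) -> Output: (1, 4608)

Answer: (1, 4608)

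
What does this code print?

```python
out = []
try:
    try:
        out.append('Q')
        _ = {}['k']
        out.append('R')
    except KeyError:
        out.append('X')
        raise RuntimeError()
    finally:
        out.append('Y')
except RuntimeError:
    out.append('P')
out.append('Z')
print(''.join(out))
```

Execution trace: 'Q' (inner try body) → 'X' (inner except KeyError) → 'Y' (inner finally) → 'P' (outer except RuntimeError) → 'Z' (after the try/except). Output: QXYPZ

Answer: QXYPZ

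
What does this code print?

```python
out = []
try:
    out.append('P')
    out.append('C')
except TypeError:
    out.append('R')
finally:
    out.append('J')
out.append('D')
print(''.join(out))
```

Execution trace: 'P' (try body) → 'C' (try body, no exception) → 'J' (finally) → 'D' (after the try/except). Output: PCJD

Answer: PCJD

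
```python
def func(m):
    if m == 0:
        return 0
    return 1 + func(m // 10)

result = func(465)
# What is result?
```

Count of digits of 465: 3

Answer: 3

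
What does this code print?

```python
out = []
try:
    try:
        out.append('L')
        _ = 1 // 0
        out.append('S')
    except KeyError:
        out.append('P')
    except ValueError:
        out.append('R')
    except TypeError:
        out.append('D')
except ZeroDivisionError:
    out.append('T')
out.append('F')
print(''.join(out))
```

Execution trace: 'L' (try body) → 'T' (outer except ZeroDivisionError) → 'F' (after the try/except). Output: LTF

Answer: LTF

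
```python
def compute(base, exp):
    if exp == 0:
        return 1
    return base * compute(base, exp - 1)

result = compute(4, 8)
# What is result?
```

compute(4, 8) = 4 * 4 * 4 * 4 * 4 * 4 * 4 * 4 = 65536

Answer: 65536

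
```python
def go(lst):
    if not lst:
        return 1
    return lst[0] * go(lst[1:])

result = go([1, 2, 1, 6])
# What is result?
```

Product over [1, 2, 1, 6] = 1 * 2 * 1 * 6 = 12

Answer: 12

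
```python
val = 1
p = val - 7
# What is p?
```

Trace:
`val = 1` → val = 1
`p = val - 7` → p = -6
So p = -6

Answer: -6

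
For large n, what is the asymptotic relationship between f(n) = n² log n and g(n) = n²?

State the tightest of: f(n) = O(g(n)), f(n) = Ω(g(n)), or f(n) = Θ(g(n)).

n² log n vs n²: f(n) = Ω(g(n)) but not O(g(n)) — n² log n grows strictly faster than n².

Answer: f(n) = Ω(g(n)) but not O(g(n)) — n² log n grows strictly faster than n².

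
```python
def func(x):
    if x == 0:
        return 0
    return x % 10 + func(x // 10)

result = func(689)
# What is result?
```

Sum of digits of 689: 9 + 8 + 6 = 23

Answer: 23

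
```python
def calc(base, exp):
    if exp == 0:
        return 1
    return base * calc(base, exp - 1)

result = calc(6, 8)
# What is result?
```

calc(6, 8) = 6 * 6 * 6 * 6 * 6 * 6 * 6 * 6 = 1679616

Answer: 1679616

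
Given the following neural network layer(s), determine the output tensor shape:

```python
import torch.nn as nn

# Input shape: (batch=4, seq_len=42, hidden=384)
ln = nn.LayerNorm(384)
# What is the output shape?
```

Input: (4, 42, 384) -> Output: (4, 42, 384)

Answer: (4, 42, 384)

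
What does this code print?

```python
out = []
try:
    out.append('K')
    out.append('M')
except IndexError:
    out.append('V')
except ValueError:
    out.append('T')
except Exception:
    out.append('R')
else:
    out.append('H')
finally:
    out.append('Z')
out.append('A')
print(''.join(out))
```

Execution trace: 'K' (try body) → 'M' (try body, no exception) → 'H' (else) → 'Z' (finally) → 'A' (after the try/except). Output: KMHZA

Answer: KMHZA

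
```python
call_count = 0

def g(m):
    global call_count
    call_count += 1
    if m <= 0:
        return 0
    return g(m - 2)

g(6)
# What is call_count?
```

Linear recursion stepping by 2: 4 calls from m=6 down to ≤0.

Answer: 4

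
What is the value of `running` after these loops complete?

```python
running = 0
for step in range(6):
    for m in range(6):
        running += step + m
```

Sum of all step+m for step,m in 6x6
`running` takes the values: 0 → 1 → 3 → 6 → 10 → 15 → 16 → 18 → 21 → 25 → 30 → 36 → 38 → 41 → 45 → 50 → 56 → 63 → 66 → 70 → 75 → 81 → 88 → 96 → 100 → 105 → 111 → 118 → 126 → 135 → 140 → 146 → 153 → 161 → 170 → 180

Answer: 180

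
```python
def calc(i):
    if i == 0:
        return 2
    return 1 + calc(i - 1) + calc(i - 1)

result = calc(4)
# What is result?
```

calc(i) = 1 + 2·calc(i-1), calc(0)=2. Closed form: (2+1)·2^4 - 1 = 47.

Answer: 47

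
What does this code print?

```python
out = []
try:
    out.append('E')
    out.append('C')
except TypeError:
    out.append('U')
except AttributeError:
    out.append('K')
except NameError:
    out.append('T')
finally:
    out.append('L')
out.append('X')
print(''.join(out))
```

Execution trace: 'E' (try body) → 'C' (try body, no exception) → 'L' (finally) → 'X' (after the try/except). Output: ECLX

Answer: ECLX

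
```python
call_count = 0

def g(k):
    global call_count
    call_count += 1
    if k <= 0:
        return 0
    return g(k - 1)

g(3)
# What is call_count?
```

Linear recursion stepping by 1: 4 calls from k=3 down to ≤0.

Answer: 4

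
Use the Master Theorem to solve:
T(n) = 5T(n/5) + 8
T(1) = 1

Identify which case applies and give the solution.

a=5, b=5, f(n)=8. log_5(5) = 1. Since c=0 < 1, Case 1 applies: T(n) = Θ(n^log_b(a)) = O(n).

Answer: O(n) - Case 1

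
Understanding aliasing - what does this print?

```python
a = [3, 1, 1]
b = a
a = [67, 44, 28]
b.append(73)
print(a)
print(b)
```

Key concept: rebinding vs mutation: a is rebound to a new list, b still points at the original.
Step by step:
`a = [3, 1, 1]` → a = [3, 1, 1]
`b = a` → b = [3, 1, 1] (same object as a)
`a = [67, 44, 28]` → a = [67, 44, 28]
`b.append(73)` → b = [3, 1, 1, 73]
`print(a)` → prints [67, 44, 28]
`print(b)` → prints [3, 1, 1, 73]

Answer:
[67, 44, 28]
[3, 1, 1, 73]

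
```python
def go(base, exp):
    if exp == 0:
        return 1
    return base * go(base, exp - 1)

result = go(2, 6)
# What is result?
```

go(2, 6) = 2 * 2 * 2 * 2 * 2 * 2 = 64

Answer: 64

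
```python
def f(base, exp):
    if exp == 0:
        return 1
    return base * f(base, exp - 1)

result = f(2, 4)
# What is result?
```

f(2, 4) = 2 * 2 * 2 * 2 = 16

Answer: 16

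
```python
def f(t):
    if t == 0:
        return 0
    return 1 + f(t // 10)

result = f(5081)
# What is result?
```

Count of digits of 5081: 4

Answer: 4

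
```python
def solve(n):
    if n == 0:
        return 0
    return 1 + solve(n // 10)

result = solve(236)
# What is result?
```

Count of digits of 236: 3

Answer: 3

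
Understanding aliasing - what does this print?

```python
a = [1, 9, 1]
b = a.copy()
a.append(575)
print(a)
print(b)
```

Key concept: list.copy() creates independent copy.
Step by step:
`a = [1, 9, 1]` → a = [1, 9, 1]
`b = a.copy()` → b = [1, 9, 1]
`a.append(575)` → a = [1, 9, 1, 575]
`print(a)` → prints [1, 9, 1, 575]
`print(b)` → prints [1, 9, 1]

Answer:
[1, 9, 1, 575]
[1, 9, 1]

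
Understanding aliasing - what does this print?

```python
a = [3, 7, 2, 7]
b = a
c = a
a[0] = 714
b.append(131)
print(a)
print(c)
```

Key concept: multiple aliases.
Step by step:
`a = [3, 7, 2, 7]` → a = [3, 7, 2, 7]
`b = a` → b = [3, 7, 2, 7] (same object as a)
`c = a` → c = [3, 7, 2, 7] (same object as a, b)
`a[0] = 714` → a = [714, 7, 2, 7] (same object as b, c); b = [714, 7, 2, 7] (same object as a, c); c = [714, 7, 2, 7] (same object as a, b)
`b.append(131)` → a = [714, 7, 2, 7, 131] (same object as b, c); b = [714, 7, 2, 7, 131] (same object as a, c); c = [714, 7, 2, 7, 131] (same object as a, b)
`print(a)` → prints [714, 7, 2, 7, 131]
`print(c)` → prints [714, 7, 2, 7, 131]

Answer:
[714, 7, 2, 7, 131]
[714, 7, 2, 7, 131]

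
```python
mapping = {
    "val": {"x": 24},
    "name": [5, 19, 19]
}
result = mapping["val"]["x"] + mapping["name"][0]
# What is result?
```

Trace:
`mapping = { ...` → mapping = {'val': {'x': 24}, 'name': [5, 19, 19]}
`result = mapping["val"]["x"] + mapping["name"][0]` → result = 29
So result = 29

Answer: 29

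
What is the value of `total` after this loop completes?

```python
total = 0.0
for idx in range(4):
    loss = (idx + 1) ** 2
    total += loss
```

Sum of squared losses 1² + 2² + ... + 4²
`total` takes the values: 0.0 → 1.0 → 5.0 → 14.0 → 30.0

Answer: 30.0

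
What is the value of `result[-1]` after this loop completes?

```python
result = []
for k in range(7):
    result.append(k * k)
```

Last element of squares 0 to 6
`result` takes the values: [] → [0] → [0, 1] → [0, 1, 4] → [0, 1, 4, 9] → [0, 1, 4, 9, 16] → [0, 1, 4, 9, 16, 25] → [0, 1, 4, 9, 16, 25, 36]
So `result[-1]` = 36

Answer: 36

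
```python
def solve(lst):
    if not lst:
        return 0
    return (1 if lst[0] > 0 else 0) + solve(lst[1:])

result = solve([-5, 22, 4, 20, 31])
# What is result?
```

Count of positive elements in [-5, 22, 4, 20, 31] = 4

Answer: 4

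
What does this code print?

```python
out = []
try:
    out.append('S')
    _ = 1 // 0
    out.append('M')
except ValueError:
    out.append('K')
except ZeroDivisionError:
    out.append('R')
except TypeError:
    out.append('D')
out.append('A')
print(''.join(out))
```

Execution trace: 'S' (try body) → 'R' (except ZeroDivisionError) → 'A' (after the try/except). Output: SRA

Answer: SRA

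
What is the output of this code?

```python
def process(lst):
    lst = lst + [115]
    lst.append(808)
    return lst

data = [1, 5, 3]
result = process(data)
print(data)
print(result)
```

Key concept: rebinding parameter vs mutation.
Step by step:
`data = [1, 5, 3]` → data = [1, 5, 3]
`result = process(data)` → result = [1, 5, 3, 115, 808]
`print(data)` → prints [1, 5, 3]
`print(result)` → prints [1, 5, 3, 115, 808]

Answer:
[1, 5, 3]
[1, 5, 3, 115, 808]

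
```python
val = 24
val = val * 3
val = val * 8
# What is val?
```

Trace:
`val = 24` → val = 24
`val = val * 3` → val = 72
`val = val * 8` → val = 576
So val = 576

Answer: 576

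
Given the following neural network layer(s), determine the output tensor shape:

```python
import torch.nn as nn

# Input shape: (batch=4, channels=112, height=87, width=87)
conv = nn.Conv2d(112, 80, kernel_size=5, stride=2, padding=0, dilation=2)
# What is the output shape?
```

Input: (4, 112, 87, 87) -> Output: (4, 80, 40, 40)

Answer: (4, 80, 40, 40)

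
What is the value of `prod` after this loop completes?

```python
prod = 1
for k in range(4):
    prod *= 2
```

2^4 = 16
`prod` takes the values: 1 → 2 → 4 → 8 → 16

Answer: 16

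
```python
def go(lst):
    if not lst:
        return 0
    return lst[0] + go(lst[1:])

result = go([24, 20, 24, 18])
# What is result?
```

24 + 20 + 24 + 18 + 0 = 86

Answer: 86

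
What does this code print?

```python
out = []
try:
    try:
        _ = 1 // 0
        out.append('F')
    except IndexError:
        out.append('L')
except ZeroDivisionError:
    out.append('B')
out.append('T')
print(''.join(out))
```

Execution trace: 'B' (outer except ZeroDivisionError) → 'T' (after the try/except). Output: BT

Answer: BT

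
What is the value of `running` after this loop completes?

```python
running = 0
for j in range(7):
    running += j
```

Sum of 0 to 6 = 21
`running` takes the values: 0 → 1 → 3 → 6 → 10 → 15 → 21

Answer: 21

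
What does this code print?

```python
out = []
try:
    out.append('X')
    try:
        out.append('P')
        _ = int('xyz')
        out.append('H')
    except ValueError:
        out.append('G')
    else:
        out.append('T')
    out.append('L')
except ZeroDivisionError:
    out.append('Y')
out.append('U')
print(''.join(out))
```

Execution trace: 'X' (try body) → 'P' (inner try body) → 'G' (inner except ValueError) → 'L' (try body, no exception) → 'U' (after the try/except). Output: XPGLU

Answer: XPGLU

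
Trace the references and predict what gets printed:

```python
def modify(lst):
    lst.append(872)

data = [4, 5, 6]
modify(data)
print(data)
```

Key concept: function modifies passed list.
Step by step:
`data = [4, 5, 6]` → data = [4, 5, 6]
`modify(data)` → data = [4, 5, 6, 872]
`print(data)` → prints [4, 5, 6, 872]

Answer: [4, 5, 6, 872]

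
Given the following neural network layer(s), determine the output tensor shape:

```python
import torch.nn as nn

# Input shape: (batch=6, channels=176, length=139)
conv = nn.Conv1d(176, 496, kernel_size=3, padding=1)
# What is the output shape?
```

Input: (6, 176, 139) -> Output: (6, 496, 139)

Answer: (6, 496, 139)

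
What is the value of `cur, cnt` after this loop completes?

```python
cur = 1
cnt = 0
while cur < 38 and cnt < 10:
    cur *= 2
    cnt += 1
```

Double until >= 38 or 10 iterations
`cur, cnt` takes the values: (1, 0) → (2, 0) → (2, 1) → (4, 1) → (4, 2) → (8, 2) → (8, 3) → (16, 3) → (16, 4) → (32, 4) → (32, 5) → (64, 5) → (64, 6)

Answer: 64, 6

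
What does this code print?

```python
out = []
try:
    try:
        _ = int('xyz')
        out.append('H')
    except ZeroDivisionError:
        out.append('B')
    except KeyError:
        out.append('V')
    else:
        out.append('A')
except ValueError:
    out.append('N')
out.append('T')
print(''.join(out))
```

Execution trace: 'N' (outer except ValueError) → 'T' (after the try/except). Output: NT

Answer: NT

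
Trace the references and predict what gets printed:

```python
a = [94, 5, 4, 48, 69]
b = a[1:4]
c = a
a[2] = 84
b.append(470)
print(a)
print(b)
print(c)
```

Key concept: slice vs alias.
Step by step:
`a = [94, 5, 4, 48, 69]` → a = [94, 5, 4, 48, 69]
`b = a[1:4]` → b = [5, 4, 48]
`c = a` → c = [94, 5, 4, 48, 69] (same object as a)
`a[2] = 84` → a = [94, 5, 84, 48, 69] (same object as c); c = [94, 5, 84, 48, 69] (same object as a)
`b.append(470)` → b = [5, 4, 48, 470]
`print(a)` → prints [94, 5, 84, 48, 69]
`print(b)` → prints [5, 4, 48, 470]
`print(c)` → prints [94, 5, 84, 48, 69]

Answer:
[94, 5, 84, 48, 69]
[5, 4, 48, 470]
[94, 5, 84, 48, 69]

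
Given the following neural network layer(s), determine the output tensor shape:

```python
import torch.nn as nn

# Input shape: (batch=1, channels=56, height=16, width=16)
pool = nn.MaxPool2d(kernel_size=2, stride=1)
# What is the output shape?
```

Input: (1, 56, 16, 16) -> Output: (1, 56, 15, 15)

Answer: (1, 56, 15, 15)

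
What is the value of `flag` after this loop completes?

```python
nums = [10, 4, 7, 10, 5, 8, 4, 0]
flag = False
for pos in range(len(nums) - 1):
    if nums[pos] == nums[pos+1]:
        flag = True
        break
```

Check consecutive duplicates in [10, 4, 7, 10, 5, 8, 4, 0]
`flag` takes the values: False

Answer: False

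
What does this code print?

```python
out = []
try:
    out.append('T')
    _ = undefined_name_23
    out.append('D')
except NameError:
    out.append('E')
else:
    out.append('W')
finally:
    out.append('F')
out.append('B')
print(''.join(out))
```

Execution trace: 'T' (try body) → 'E' (except NameError) → 'F' (finally) → 'B' (after the try/except). Output: TEFB

Answer: TEFB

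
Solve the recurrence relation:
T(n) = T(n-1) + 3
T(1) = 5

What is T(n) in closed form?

Unrolling: T(n) = T(1) + 3·(n-1) = 5 + 3(n-1) = 3n + 2.

Answer: T(n) = 3n + 2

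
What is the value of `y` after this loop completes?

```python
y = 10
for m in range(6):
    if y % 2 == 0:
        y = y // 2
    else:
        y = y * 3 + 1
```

Collatz-style transformation from 10
`y` takes the values: 10 → 5 → 16 → 8 → 4 → 2 → 1

Answer: 1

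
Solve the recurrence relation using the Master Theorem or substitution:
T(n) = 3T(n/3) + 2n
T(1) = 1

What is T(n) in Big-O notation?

By Master Theorem: a=3, b=3, f(n)=2n. Since log_3(3) = 1 and f(n) = Θ(n^1), Case 2 applies. T(n) = O(n log n).

Answer: O(n log n)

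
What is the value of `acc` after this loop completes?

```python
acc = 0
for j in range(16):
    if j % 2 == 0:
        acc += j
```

Sum of even numbers 0 to 15
`acc` takes the values: 0 → 2 → 6 → 12 → 20 → 30 → 42 → 56

Answer: 56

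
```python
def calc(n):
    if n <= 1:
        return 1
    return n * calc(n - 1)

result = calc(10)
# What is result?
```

calc(10) = 10 * 9 * 8 * 7 * 6 * 5 * 4 * 3 * 2 * 1 = 3628800

Answer: 3628800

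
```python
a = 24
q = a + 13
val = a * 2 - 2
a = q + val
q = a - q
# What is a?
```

Trace:
`a = 24` → a = 24
`q = a + 13` → q = 37
`val = a * 2 - 2` → val = 46
`a = q + val` → a = 83
`q = a - q` → q = 46
So a = 83

Answer: 83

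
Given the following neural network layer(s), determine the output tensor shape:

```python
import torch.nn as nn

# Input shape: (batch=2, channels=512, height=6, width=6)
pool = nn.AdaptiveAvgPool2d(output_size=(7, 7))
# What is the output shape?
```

Input: (2, 512, 6, 6) -> Output: (2, 512, 7, 7)

Answer: (2, 512, 7, 7)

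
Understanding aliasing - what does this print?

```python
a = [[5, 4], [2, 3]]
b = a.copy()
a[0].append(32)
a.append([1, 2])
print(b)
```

Key concept: shallow copy with nested lists.
Step by step:
`a = [[5, 4], [2, 3]]` → a = [[5, 4], [2, 3]]
`b = a.copy()` → b = [[5, 4], [2, 3]]
`a[0].append(32)` → a = [[5, 4, 32], [2, 3]]; b = [[5, 4, 32], [2, 3]]
`a.append([1, 2])` → a = [[5, 4, 32], [2, 3], [1, 2]]
`print(b)` → prints [[5, 4, 32], [2, 3]]

Answer: [[5, 4, 32], [2, 3]]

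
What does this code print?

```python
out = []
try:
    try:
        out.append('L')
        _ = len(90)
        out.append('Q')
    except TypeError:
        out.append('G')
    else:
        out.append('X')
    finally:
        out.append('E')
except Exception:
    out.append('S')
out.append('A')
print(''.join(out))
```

Execution trace: 'L' (inner try body) → 'G' (inner except TypeError) → 'E' (inner finally) → 'A' (after the try/except). Output: LGEA

Answer: LGEA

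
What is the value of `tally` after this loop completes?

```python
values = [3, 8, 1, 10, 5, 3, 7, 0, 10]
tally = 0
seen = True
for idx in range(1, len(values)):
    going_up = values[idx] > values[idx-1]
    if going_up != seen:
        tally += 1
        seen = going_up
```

Count direction changes in [3, 8, 1, 10, 5, 3, 7, 0, 10]
`tally` takes the values: 0 → 1 → 2 → 3 → 4 → 5 → 6

Answer: 6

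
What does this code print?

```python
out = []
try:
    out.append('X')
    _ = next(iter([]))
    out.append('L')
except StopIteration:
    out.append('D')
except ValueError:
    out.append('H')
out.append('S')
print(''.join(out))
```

Execution trace: 'X' (try body) → 'D' (except StopIteration) → 'S' (after the try/except). Output: XDS

Answer: XDS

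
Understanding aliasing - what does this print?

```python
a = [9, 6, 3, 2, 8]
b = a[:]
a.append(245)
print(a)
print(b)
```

Key concept: slice [:] creates copy.
Step by step:
`a = [9, 6, 3, 2, 8]` → a = [9, 6, 3, 2, 8]
`b = a[:]` → b = [9, 6, 3, 2, 8]
`a.append(245)` → a = [9, 6, 3, 2, 8, 245]
`print(a)` → prints [9, 6, 3, 2, 8, 245]
`print(b)` → prints [9, 6, 3, 2, 8]

Answer:
[9, 6, 3, 2, 8, 245]
[9, 6, 3, 2, 8]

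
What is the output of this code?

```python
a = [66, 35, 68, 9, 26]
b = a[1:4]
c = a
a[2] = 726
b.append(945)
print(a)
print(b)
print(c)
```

Key concept: slice vs alias.
Step by step:
`a = [66, 35, 68, 9, 26]` → a = [66, 35, 68, 9, 26]
`b = a[1:4]` → b = [35, 68, 9]
`c = a` → c = [66, 35, 68, 9, 26] (same object as a)
`a[2] = 726` → a = [66, 35, 726, 9, 26] (same object as c); c = [66, 35, 726, 9, 26] (same object as a)
`b.append(945)` → b = [35, 68, 9, 945]
`print(a)` → prints [66, 35, 726, 9, 26]
`print(b)` → prints [35, 68, 9, 945]
`print(c)` → prints [66, 35, 726, 9, 26]

Answer:
[66, 35, 726, 9, 26]
[35, 68, 9, 945]
[66, 35, 726, 9, 26]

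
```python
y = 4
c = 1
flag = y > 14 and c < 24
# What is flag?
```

Trace:
`y = 4` → y = 4
`c = 1` → c = 1
`flag = y > 14 and c < 24` → flag = False
So flag = False

Answer: False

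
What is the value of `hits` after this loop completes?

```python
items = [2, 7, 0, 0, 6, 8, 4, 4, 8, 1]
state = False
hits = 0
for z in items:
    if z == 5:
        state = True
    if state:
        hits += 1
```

Count elements after first 5 in [2, 7, 0, 0, 6, 8, 4, 4, 8, 1]
`hits` takes the values: 0

Answer: 0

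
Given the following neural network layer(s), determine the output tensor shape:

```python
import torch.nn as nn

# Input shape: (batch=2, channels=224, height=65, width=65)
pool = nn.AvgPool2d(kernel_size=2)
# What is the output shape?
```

Input: (2, 224, 65, 65) -> Output: (2, 224, 32, 32)

Answer: (2, 224, 32, 32)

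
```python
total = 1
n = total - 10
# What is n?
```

Trace:
`total = 1` → total = 1
`n = total - 10` → n = -9
So n = -9

Answer: -9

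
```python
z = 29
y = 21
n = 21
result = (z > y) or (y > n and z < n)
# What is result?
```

Trace:
`z = 29` → z = 29
`y = 21` → y = 21
`n = 21` → n = 21
`result = (z > y) or (y > n and z < n)` → result = True
So result = True

Answer: True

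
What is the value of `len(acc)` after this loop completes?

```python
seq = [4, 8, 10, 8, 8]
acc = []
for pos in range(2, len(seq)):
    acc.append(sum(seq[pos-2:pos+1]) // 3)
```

Number of 3-element averages
`acc` takes the values: [] → [7] → [7, 8] → [7, 8, 8]
So `len(acc)` = 3

Answer: 3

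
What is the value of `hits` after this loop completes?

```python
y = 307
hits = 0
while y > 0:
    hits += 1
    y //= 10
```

Count digits by repeated division by 10
`hits` takes the values: 0 → 1 → 2 → 3

Answer: 3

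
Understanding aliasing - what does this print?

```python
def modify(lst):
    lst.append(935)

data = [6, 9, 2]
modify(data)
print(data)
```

Key concept: function modifies passed list.
Step by step:
`data = [6, 9, 2]` → data = [6, 9, 2]
`modify(data)` → data = [6, 9, 2, 935]
`print(data)` → prints [6, 9, 2, 935]

Answer: [6, 9, 2, 935]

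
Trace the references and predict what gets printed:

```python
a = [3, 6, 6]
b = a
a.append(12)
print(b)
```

Key concept: basic list aliasing.
Step by step:
`a = [3, 6, 6]` → a = [3, 6, 6]
`b = a` → b = [3, 6, 6] (same object as a)
`a.append(12)` → a = [3, 6, 6, 12] (same object as b); b = [3, 6, 6, 12] (same object as a)
`print(b)` → prints [3, 6, 6, 12]

Answer: [3, 6, 6, 12]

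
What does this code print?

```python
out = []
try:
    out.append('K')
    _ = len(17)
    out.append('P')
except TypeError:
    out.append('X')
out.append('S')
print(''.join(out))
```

Execution trace: 'K' (try body) → 'X' (except TypeError) → 'S' (after the try/except). Output: KXS

Answer: KXS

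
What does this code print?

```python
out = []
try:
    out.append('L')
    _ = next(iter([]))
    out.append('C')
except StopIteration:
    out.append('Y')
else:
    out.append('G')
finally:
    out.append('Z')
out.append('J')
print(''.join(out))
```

Execution trace: 'L' (try body) → 'Y' (except StopIteration) → 'Z' (finally) → 'J' (after the try/except). Output: LYZJ

Answer: LYZJ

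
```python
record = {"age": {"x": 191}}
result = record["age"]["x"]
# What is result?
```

Trace:
`record = {"age": {"x": 191}}` → record = {'age': {'x': 191}}
`result = record["age"]["x"]` → result = 191
So result = 191

Answer: 191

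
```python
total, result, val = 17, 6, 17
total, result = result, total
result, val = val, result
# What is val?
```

Trace:
`total, result, val = 17, 6, 17` → total = 17; result = 6; val = 17
`total, result = result, total` → total = 6; result = 17
`result, val = val, result` → result = 17; val = 17
So val = 17

Answer: 17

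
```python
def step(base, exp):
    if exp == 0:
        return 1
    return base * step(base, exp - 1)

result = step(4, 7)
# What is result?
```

step(4, 7) = 4 * 4 * 4 * 4 * 4 * 4 * 4 = 16384

Answer: 16384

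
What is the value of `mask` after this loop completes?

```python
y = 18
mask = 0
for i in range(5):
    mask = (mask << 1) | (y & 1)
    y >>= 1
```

Reverse lowest 5 bits of 18
`mask` takes the values: 0 → 1 → 2 → 4 → 9

Answer: 9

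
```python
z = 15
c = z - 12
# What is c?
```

Trace:
`z = 15` → z = 15
`c = z - 12` → c = 3
So c = 3

Answer: 3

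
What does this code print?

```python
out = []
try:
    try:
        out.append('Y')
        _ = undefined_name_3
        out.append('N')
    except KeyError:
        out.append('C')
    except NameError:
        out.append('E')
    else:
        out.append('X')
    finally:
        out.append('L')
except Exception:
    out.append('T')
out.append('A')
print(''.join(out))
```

Execution trace: 'Y' (inner try body) → 'E' (inner except NameError) → 'L' (inner finally) → 'A' (after the try/except). Output: YELA

Answer: YELA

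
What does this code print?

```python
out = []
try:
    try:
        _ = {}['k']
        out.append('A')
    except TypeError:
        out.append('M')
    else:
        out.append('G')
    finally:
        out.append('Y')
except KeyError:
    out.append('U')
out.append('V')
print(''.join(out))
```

Execution trace: 'Y' (finally) → 'U' (outer except KeyError) → 'V' (after the try/except). Output: YUV

Answer: YUV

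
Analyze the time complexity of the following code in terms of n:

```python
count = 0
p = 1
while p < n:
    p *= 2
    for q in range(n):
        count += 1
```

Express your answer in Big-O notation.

Each loop level contributes: log n × n. Multiplying the contributions gives O(n log n).

Answer: O(n log n)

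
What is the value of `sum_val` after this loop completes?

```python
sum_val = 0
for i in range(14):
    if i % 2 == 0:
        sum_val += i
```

Sum of even numbers 0 to 13
`sum_val` takes the values: 0 → 2 → 6 → 12 → 20 → 30 → 42

Answer: 42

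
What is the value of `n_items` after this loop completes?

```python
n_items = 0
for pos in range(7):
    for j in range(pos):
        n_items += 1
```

Triangle number: 0+1+2+...+6
`n_items` takes the values: 0 → 1 → 2 → 3 → 4 → 5 → 6 → 7 → 8 → 9 → 10 → 11 → 12 → 13 → 14 → 15 → 16 → 17 → 18 → 19 → 20 → 21

Answer: 21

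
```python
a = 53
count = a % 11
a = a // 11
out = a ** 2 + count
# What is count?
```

Trace:
`a = 53` → a = 53
`count = a % 11` → count = 9
`a = a // 11` → a = 4
`out = a ** 2 + count` → out = 25
So count = 9

Answer: 9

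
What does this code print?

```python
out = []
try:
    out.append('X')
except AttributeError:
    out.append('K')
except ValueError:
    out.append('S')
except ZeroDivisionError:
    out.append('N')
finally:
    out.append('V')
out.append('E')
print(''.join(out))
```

Execution trace: 'X' (try body, no exception) → 'V' (finally) → 'E' (after the try/except). Output: XVE

Answer: XVE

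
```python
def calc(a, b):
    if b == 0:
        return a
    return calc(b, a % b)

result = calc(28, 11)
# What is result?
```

calc(28, 11) -> calc(11, 6) -> calc(6, 5) -> calc(5, 1) -> calc(1, 0) -> 1

Answer: 1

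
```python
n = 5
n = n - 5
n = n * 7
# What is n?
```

Trace:
`n = 5` → n = 5
`n = n - 5` → n = 0
`n = n * 7` → n = 0
So n = 0

Answer: 0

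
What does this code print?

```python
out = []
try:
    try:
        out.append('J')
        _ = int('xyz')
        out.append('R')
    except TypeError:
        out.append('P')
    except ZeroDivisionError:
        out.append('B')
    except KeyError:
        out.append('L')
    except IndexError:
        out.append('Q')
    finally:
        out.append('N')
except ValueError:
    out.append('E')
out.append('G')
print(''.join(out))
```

Execution trace: 'J' (try body) → 'N' (finally) → 'E' (outer except ValueError) → 'G' (after the try/except). Output: JNEG

Answer: JNEG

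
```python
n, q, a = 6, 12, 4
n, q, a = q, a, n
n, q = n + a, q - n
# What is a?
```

Trace:
`n, q, a = 6, 12, 4` → n = 6; q = 12; a = 4
`n, q, a = q, a, n` → n = 12; q = 4; a = 6
`n, q = n + a, q - n` → n = 18; q = -8
So a = 6

Answer: 6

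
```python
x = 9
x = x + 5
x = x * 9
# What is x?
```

Trace:
`x = 9` → x = 9
`x = x + 5` → x = 14
`x = x * 9` → x = 126
So x = 126

Answer: 126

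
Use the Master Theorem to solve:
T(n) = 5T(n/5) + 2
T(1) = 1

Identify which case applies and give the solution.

a=5, b=5, f(n)=2. log_5(5) = 1. Since c=0 < 1, Case 1 applies: T(n) = Θ(n^log_b(a)) = O(n).

Answer: O(n) - Case 1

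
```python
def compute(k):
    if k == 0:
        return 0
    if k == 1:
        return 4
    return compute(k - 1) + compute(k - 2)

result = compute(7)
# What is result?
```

Build up from base cases: compute(0)=0, compute(1)=4, compute(2)=4, compute(3)=8, compute(4)=12, compute(5)=20, compute(6)=32, ..., compute(7)=52

Answer: 52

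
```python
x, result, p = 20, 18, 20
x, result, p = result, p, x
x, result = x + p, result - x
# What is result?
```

Trace:
`x, result, p = 20, 18, 20` → x = 20; result = 18; p = 20
`x, result, p = result, p, x` → x = 18; result = 20; p = 20
`x, result = x + p, result - x` → x = 38; result = 2
So result = 2

Answer: 2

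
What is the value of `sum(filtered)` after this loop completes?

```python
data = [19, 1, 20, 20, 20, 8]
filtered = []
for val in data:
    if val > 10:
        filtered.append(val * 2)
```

Sum of doubled values > 10
`filtered` takes the values: [] → [38] → [38, 40] → [38, 40, 40] → [38, 40, 40, 40]
So `sum(filtered)` = 158

Answer: 158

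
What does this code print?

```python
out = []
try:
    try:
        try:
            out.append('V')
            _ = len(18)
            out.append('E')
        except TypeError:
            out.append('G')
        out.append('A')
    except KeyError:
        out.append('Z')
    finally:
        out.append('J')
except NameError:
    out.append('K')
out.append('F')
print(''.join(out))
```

Execution trace: 'V' (inner try body) → 'G' (inner except TypeError) → 'A' (try body, no exception) → 'J' (finally) → 'F' (after the try/except). Output: VGAJF

Answer: VGAJF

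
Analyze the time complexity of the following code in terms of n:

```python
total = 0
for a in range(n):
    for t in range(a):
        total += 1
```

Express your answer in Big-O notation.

Each loop level contributes: n × n. Multiplying the contributions gives O(n^2).

Answer: O(n^2)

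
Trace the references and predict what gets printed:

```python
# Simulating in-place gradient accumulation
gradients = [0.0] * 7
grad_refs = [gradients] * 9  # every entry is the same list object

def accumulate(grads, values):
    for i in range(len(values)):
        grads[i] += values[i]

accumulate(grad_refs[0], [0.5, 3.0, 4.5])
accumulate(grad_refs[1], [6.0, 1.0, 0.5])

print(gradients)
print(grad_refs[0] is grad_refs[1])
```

Key concept: gradient accumulation aliasing.
Step by step:
`gradients = [0.0] * 7` → gradients = [0.0, 0.0, 0.0, 0.0, 0.0, 0.0, 0.0]
`grad_refs = [gradients] * 9` → grad_refs = [[0.0, 0.0, 0.0, 0.0, 0.0, 0.0, 0.0], [0.0, 0.0, 0.0, 0.0, 0.0, 0.0, 0.0], [0.0, 0.0, 0.0, 0.0, 0.0, 0.0, 0.0], [0.0, 0.0, 0.0, 0.0, 0.0, 0.0, 0.0], [0.0, 0.0, 0.0, 0.0, 0.0, 0.0, 0.0], [0.0, 0.0, 0.0, 0.0, 0.0, 0.0, 0.0], [0.0, 0.0, 0.0, 0.0, 0.0, 0.0, 0.0], [0.0, 0.0, 0.0, 0.0, 0.0, 0.0, 0.0], [0.0, 0.0, 0.0, 0.0, 0.0, 0.0, 0.0]]
`accumulate(grad_refs[0], [0.5, 3.0, 4.5])` → gradients = [0.5, 3.0, 4.5, 0.0, 0.0, 0.0, 0.0]; grad_refs = [[0.5, 3.0, 4.5, 0.0, 0.0, 0.0, 0.0], [0.5, 3.0, 4.5, 0.0, 0.0, 0.0, 0.0], [0.5, 3.0, 4.5, 0.0, 0.0, 0.0, 0.0], [0.5, 3.0, 4.5, 0.0, 0.0, 0.0, 0.0], [0.5, 3.0, 4.5, 0.0, 0.0, 0.0, 0.0], [0.5, 3.0, 4.5, 0.0, 0.0, 0.0, 0.0], [0.5, 3.0, 4.5, 0.0, 0.0, 0.0, 0.0], [0.5, 3.0, 4.5, 0.0, 0.0, 0.0, 0.0], [0.5, 3.0, 4.5, 0.0, 0.0, 0.0, 0.0]]
`accumulate(grad_refs[1], [6.0, 1.0, 0.5])` → gradients = [6.5, 4.0, 5.0, 0.0, 0.0, 0.0, 0.0]; grad_refs = [[6.5, 4.0, 5.0, 0.0, 0.0, 0.0, 0.0], [6.5, 4.0, 5.0, 0.0, 0.0, 0.0, 0.0], [6.5, 4.0, 5.0, 0.0, 0.0, 0.0, 0.0], [6.5, 4.0, 5.0, 0.0, 0.0, 0.0, 0.0], [6.5, 4.0, 5.0, 0.0, 0.0, 0.0, 0.0], [6.5, 4.0, 5.0, 0.0, 0.0, 0.0, 0.0], [6.5, 4.0, 5.0, 0.0, 0.0, 0.0, 0.0], [6.5, 4.0, 5.0, 0.0, 0.0, 0.0, 0.0], [6.5, 4.0, 5.0, 0.0, 0.0, 0.0, 0.0]]
`print(gradients)` → prints [6.5, 4.0, 5.0, 0.0, 0.0, 0.0, 0.0]
`print(grad_refs[0] is grad_refs[1])` → prints True

Answer:
[6.5, 4.0, 5.0, 0.0, 0.0, 0.0, 0.0]
True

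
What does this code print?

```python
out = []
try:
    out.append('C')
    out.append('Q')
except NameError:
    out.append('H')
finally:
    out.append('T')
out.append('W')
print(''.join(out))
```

Execution trace: 'C' (try body) → 'Q' (try body, no exception) → 'T' (finally) → 'W' (after the try/except). Output: CQTW

Answer: CQTW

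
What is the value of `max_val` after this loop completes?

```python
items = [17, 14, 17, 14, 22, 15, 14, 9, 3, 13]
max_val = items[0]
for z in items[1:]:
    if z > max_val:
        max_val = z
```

Maximum of [17, 14, 17, 14, 22, 15, 14, 9, 3, 13]
`max_val` takes the values: 17 → 22

Answer: 22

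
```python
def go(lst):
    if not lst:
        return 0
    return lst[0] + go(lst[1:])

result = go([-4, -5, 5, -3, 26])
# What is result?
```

(-4) + (-5) + 5 + (-3) + 26 + 0 = 19

Answer: 19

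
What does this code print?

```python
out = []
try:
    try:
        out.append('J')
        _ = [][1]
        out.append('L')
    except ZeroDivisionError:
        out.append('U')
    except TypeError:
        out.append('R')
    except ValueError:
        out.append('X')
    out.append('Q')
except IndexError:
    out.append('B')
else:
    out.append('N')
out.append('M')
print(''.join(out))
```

Execution trace: 'J' (inner try body) → 'B' (except IndexError) → 'M' (after the try/except). Output: JBM

Answer: JBM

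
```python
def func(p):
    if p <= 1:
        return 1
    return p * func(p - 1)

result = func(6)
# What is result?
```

func(6) = 6 * 5 * 4 * 3 * 2 * 1 = 720

Answer: 720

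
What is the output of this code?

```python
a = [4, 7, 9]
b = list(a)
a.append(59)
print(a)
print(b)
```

Key concept: list() constructor creates copy.
Step by step:
`a = [4, 7, 9]` → a = [4, 7, 9]
`b = list(a)` → b = [4, 7, 9]
`a.append(59)` → a = [4, 7, 9, 59]
`print(a)` → prints [4, 7, 9, 59]
`print(b)` → prints [4, 7, 9]

Answer:
[4, 7, 9, 59]
[4, 7, 9]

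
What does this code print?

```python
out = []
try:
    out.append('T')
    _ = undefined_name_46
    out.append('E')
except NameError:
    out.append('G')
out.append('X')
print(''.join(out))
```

Execution trace: 'T' (try body) → 'G' (except NameError) → 'X' (after the try/except). Output: TGX

Answer: TGX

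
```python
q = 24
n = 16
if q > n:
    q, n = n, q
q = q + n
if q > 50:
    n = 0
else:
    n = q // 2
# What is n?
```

Trace:
`q = 24` → q = 24
`n = 16` → n = 16
`if q > n: ...` → q > n is True → q = 16; n = 24
`q = q + n` → q = 40
`if q > 50: ...` → q > 50 is False, take else branch → n = 20
So n = 20

Answer: 20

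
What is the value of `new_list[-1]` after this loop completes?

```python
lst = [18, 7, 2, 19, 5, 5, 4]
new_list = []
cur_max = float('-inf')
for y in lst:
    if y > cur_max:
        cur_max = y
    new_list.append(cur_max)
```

Running max ends at 19
`new_list` takes the values: [] → [18] → [18, 18] → [18, 18, 18] → [18, 18, 18, 19] → [18, 18, 18, 19, 19] → [18, 18, 18, 19, 19, 19] → [18, 18, 18, 19, 19, 19, 19]
So `new_list[-1]` = 19

Answer: 19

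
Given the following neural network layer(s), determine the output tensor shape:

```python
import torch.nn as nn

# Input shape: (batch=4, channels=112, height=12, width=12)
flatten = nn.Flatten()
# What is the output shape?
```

Input: (4, 112, 12, 12) -> Output: (4, 16128)

Answer: (4, 16128)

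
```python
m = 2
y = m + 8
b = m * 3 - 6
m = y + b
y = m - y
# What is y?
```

Trace:
`m = 2` → m = 2
`y = m + 8` → y = 10
`b = m * 3 - 6` → b = 0
`m = y + b` → m = 10
`y = m - y` → y = 0
So y = 0

Answer: 0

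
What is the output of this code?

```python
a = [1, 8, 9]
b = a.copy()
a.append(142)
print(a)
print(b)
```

Key concept: list.copy() creates independent copy.
Step by step:
`a = [1, 8, 9]` → a = [1, 8, 9]
`b = a.copy()` → b = [1, 8, 9]
`a.append(142)` → a = [1, 8, 9, 142]
`print(a)` → prints [1, 8, 9, 142]
`print(b)` → prints [1, 8, 9]

Answer:
[1, 8, 9, 142]
[1, 8, 9]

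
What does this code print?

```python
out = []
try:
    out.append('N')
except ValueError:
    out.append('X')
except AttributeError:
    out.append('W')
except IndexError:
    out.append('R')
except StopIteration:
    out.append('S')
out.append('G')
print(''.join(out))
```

Execution trace: 'N' (try body, no exception) → 'G' (after the try/except). Output: NG

Answer: NG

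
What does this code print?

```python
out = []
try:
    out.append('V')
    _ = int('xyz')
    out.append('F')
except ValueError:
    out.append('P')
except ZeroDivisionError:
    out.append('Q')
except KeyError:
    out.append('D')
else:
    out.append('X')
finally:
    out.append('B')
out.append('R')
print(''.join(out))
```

Execution trace: 'V' (try body) → 'P' (except ValueError) → 'B' (finally) → 'R' (after the try/except). Output: VPBR

Answer: VPBR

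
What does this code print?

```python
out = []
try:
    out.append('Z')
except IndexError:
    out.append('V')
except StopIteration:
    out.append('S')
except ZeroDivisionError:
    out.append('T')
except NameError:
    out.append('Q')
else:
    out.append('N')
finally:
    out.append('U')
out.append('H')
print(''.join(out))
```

Execution trace: 'Z' (try body, no exception) → 'N' (else) → 'U' (finally) → 'H' (after the try/except). Output: ZNUH

Answer: ZNUH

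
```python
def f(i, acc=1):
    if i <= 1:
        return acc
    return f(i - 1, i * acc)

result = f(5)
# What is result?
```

Accumulator trace (n, acc): (5, 1) -> (4, 5) -> (3, 20) -> (2, 60) -> (1, 120) -> return 120

Answer: 120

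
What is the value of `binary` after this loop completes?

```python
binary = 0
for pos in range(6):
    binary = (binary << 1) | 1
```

Build 6 consecutive 1-bits: 0b111111
`binary` takes the values: 0 → 1 → 3 → 7 → 15 → 31 → 63

Answer: 63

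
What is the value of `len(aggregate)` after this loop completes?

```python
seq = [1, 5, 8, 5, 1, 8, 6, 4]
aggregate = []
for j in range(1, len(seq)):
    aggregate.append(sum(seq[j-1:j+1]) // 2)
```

Number of 2-element averages
`aggregate` takes the values: [] → [3] → [3, 6] → [3, 6, 6] → [3, 6, 6, 3] → [3, 6, 6, 3, 4] → [3, 6, 6, 3, 4, 7] → [3, 6, 6, 3, 4, 7, 5]
So `len(aggregate)` = 7

Answer: 7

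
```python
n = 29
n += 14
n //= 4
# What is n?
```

Trace:
`n = 29` → n = 29
`n += 14` → n = 43
`n //= 4` → n = 10
So n = 10

Answer: 10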